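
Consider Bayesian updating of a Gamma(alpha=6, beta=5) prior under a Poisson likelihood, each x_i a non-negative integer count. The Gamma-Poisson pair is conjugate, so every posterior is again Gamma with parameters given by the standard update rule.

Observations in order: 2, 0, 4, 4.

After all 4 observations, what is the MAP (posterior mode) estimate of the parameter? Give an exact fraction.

obs 1: x=2 → posterior Gamma(8, 6)
obs 2: x=0 → posterior Gamma(8, 7)
obs 3: x=4 → posterior Gamma(12, 8)
obs 4: x=4 → posterior Gamma(16, 9)

5/3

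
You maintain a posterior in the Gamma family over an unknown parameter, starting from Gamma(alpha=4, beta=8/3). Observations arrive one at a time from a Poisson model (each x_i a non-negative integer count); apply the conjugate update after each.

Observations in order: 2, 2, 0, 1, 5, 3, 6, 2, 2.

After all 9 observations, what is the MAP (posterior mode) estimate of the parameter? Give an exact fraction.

obs 1: x=2 → posterior Gamma(6, 11/3)
obs 2: x=2 → posterior Gamma(8, 14/3)
obs 3: x=0 → posterior Gamma(8, 17/3)
obs 4: x=1 → posterior Gamma(9, 20/3)
obs 5: x=5 → posterior Gamma(14, 23/3)
obs 6: x=3 → posterior Gamma(17, 26/3)
obs 7: x=6 → posterior Gamma(23, 29/3)
obs 8: x=2 → posterior Gamma(25, 32/3)
obs 9: x=2 → posterior Gamma(27, 35/3)

78/35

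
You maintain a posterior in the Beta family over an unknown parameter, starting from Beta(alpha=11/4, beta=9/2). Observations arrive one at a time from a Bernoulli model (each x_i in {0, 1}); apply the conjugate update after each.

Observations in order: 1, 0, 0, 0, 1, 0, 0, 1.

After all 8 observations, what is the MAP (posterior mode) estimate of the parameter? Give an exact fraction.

19/53

obs 1: x=1 → posterior Beta(15/4, 9/2)
obs 2: x=0 → posterior Beta(15/4, 11/2)
obs 3: x=0 → posterior Beta(15/4, 13/2)
obs 4: x=0 → posterior Beta(15/4, 15/2)
obs 5: x=1 → posterior Beta(19/4, 15/2)
obs 6: x=0 → posterior Beta(19/4, 17/2)
obs 7: x=0 → posterior Beta(19/4, 19/2)
obs 8: x=1 → posterior Beta(23/4, 19/2)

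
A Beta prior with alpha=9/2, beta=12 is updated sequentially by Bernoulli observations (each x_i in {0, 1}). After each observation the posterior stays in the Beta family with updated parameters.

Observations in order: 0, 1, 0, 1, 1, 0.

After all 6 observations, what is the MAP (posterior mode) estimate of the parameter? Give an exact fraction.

obs 1: x=0 → posterior Beta(9/2, 13)
obs 2: x=1 → posterior Beta(11/2, 13)
obs 3: x=0 → posterior Beta(11/2, 14)
obs 4: x=1 → posterior Beta(13/2, 14)
obs 5: x=1 → posterior Beta(15/2, 14)
obs 6: x=0 → posterior Beta(15/2, 15)

13/41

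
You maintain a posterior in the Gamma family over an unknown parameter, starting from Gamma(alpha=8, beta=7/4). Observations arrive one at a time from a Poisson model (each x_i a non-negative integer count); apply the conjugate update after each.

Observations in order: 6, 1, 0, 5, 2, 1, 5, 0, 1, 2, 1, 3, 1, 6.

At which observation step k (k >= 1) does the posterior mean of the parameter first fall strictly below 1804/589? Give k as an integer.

k = 6

obs 1: x=6 → posterior Gamma(14, 11/4)
obs 2: x=1 → posterior Gamma(15, 15/4)
obs 3: x=0 → posterior Gamma(15, 19/4)
obs 4: x=5 → posterior Gamma(20, 23/4)
obs 5: x=2 → posterior Gamma(22, 27/4)
obs 6: x=1 → posterior Gamma(23, 31/4)
obs 7: x=5 → posterior Gamma(28, 35/4)
obs 8: x=0 → posterior Gamma(28, 39/4)
obs 9: x=1 → posterior Gamma(29, 43/4)
obs 10: x=2 → posterior Gamma(31, 47/4)
obs 11: x=1 → posterior Gamma(32, 51/4)
obs 12: x=3 → posterior Gamma(35, 55/4)
obs 13: x=1 → posterior Gamma(36, 59/4)
obs 14: x=6 → posterior Gamma(42, 63/4)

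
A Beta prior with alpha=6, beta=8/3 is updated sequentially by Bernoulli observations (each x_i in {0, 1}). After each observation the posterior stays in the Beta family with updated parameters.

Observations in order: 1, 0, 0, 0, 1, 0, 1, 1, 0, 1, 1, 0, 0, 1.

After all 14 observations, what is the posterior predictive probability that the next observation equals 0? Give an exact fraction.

obs 1: x=1 → posterior Beta(7, 8/3)
obs 2: x=0 → posterior Beta(7, 11/3)
obs 3: x=0 → posterior Beta(7, 14/3)
obs 4: x=0 → posterior Beta(7, 17/3)
obs 5: x=1 → posterior Beta(8, 17/3)
obs 6: x=0 → posterior Beta(8, 20/3)
obs 7: x=1 → posterior Beta(9, 20/3)
obs 8: x=1 → posterior Beta(10, 20/3)
obs 9: x=0 → posterior Beta(10, 23/3)
obs 10: x=1 → posterior Beta(11, 23/3)
obs 11: x=1 → posterior Beta(12, 23/3)
obs 12: x=0 → posterior Beta(12, 26/3)
obs 13: x=0 → posterior Beta(12, 29/3)
obs 14: x=1 → posterior Beta(13, 29/3)

29/68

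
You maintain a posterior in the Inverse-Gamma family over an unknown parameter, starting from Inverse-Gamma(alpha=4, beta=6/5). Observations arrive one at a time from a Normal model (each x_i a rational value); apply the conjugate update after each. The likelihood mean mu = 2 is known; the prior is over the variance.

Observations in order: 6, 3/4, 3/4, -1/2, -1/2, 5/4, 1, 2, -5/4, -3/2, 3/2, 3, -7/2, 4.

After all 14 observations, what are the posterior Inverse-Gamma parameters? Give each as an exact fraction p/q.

alpha=11, beta=939/20

obs 1: x=6 → posterior Inverse-Gamma(9/2, 46/5)
obs 2: x=3/4 → posterior Inverse-Gamma(5, 1597/160)
obs 3: x=3/4 → posterior Inverse-Gamma(11/2, 861/80)
obs 4: x=-1/2 → posterior Inverse-Gamma(6, 1111/80)
obs 5: x=-1/2 → posterior Inverse-Gamma(13/2, 1361/80)
obs 6: x=5/4 → posterior Inverse-Gamma(7, 2767/160)
obs 7: x=1 → posterior Inverse-Gamma(15/2, 2847/160)
obs 8: x=2 → posterior Inverse-Gamma(8, 2847/160)
obs 9: x=-5/4 → posterior Inverse-Gamma(17/2, 923/40)
obs 10: x=-3/2 → posterior Inverse-Gamma(9, 146/5)
obs 11: x=3/2 → posterior Inverse-Gamma(19/2, 1173/40)
obs 12: x=3 → posterior Inverse-Gamma(10, 1193/40)
obs 13: x=-7/2 → posterior Inverse-Gamma(21/2, 899/20)
obs 14: x=4 → posterior Inverse-Gamma(11, 939/20)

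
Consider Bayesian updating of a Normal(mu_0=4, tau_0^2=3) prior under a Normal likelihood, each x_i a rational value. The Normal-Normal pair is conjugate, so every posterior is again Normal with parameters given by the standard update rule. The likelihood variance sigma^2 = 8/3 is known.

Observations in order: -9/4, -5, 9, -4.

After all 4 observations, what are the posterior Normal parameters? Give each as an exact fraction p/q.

obs 1: x=-9/4 → posterior Normal(47/68, 24/17)
obs 2: x=-5 → posterior Normal(-133/104, 12/13)
obs 3: x=9 → posterior Normal(191/140, 24/35)
obs 4: x=-4 → posterior Normal(47/176, 6/11)

mu_0=47/176, tau_0^2=6/11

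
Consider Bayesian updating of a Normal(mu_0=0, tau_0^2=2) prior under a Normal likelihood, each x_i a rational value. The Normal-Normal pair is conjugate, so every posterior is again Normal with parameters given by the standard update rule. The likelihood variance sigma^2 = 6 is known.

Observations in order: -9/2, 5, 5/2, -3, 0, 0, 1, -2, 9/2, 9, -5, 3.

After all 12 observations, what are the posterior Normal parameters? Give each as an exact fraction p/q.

mu_0=7/10, tau_0^2=2/5

obs 1: x=-9/2 → posterior Normal(-9/8, 3/2)
obs 2: x=5 → posterior Normal(1/10, 6/5)
obs 3: x=5/2 → posterior Normal(1/2, 1)
obs 4: x=-3 → posterior Normal(0, 6/7)
obs 5: x=0 → posterior Normal(0, 3/4)
obs 6: x=0 → posterior Normal(0, 2/3)
obs 7: x=1 → posterior Normal(1/10, 3/5)
obs 8: x=-2 → posterior Normal(-1/11, 6/11)
obs 9: x=9/2 → posterior Normal(7/24, 1/2)
obs 10: x=9 → posterior Normal(25/26, 6/13)
obs 11: x=-5 → posterior Normal(15/28, 3/7)
obs 12: x=3 → posterior Normal(7/10, 2/5)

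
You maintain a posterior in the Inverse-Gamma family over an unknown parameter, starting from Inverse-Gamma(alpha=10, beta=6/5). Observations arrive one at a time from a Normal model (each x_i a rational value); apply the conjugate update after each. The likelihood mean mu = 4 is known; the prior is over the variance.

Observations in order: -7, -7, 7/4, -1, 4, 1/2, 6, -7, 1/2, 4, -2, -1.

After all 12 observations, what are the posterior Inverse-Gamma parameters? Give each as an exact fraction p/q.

obs 1: x=-7 → posterior Inverse-Gamma(21/2, 617/10)
obs 2: x=-7 → posterior Inverse-Gamma(11, 611/5)
obs 3: x=7/4 → posterior Inverse-Gamma(23/2, 19957/160)
obs 4: x=-1 → posterior Inverse-Gamma(12, 21957/160)
obs 5: x=4 → posterior Inverse-Gamma(25/2, 21957/160)
obs 6: x=1/2 → posterior Inverse-Gamma(13, 22937/160)
obs 7: x=6 → posterior Inverse-Gamma(27/2, 23257/160)
obs 8: x=-7 → posterior Inverse-Gamma(14, 32937/160)
obs 9: x=1/2 → posterior Inverse-Gamma(29/2, 33917/160)
obs 10: x=4 → posterior Inverse-Gamma(15, 33917/160)
obs 11: x=-2 → posterior Inverse-Gamma(31/2, 36797/160)
obs 12: x=-1 → posterior Inverse-Gamma(16, 38797/160)

alpha=16, beta=38797/160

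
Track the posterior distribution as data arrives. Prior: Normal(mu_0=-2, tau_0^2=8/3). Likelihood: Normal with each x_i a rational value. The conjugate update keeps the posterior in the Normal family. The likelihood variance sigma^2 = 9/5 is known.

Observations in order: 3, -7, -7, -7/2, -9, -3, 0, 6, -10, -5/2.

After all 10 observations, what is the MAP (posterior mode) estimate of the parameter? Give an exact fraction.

-1374/427

obs 1: x=3 → posterior Normal(66/67, 72/67)
obs 2: x=-7 → posterior Normal(-2, 72/107)
obs 3: x=-7 → posterior Normal(-494/147, 24/49)
obs 4: x=-7/2 → posterior Normal(-634/187, 72/187)
obs 5: x=-9 → posterior Normal(-994/227, 72/227)
obs 6: x=-3 → posterior Normal(-1114/267, 24/89)
obs 7: x=0 → posterior Normal(-1114/307, 72/307)
obs 8: x=6 → posterior Normal(-874/347, 72/347)
obs 9: x=-10 → posterior Normal(-1274/387, 8/43)
obs 10: x=-5/2 → posterior Normal(-1374/427, 72/427)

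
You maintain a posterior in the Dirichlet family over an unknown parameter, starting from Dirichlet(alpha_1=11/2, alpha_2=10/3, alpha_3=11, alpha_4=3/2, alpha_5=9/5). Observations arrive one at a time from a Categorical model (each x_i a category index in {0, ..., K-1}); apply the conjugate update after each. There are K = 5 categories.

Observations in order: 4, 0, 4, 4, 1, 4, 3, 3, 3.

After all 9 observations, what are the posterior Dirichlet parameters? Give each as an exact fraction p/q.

alpha_1=13/2, alpha_2=13/3, alpha_3=11, alpha_4=9/2, alpha_5=29/5

obs 1: x=4 → posterior Dirichlet(11/2, 10/3, 11, 3/2, 14/5)
obs 2: x=0 → posterior Dirichlet(13/2, 10/3, 11, 3/2, 14/5)
obs 3: x=4 → posterior Dirichlet(13/2, 10/3, 11, 3/2, 19/5)
obs 4: x=4 → posterior Dirichlet(13/2, 10/3, 11, 3/2, 24/5)
obs 5: x=1 → posterior Dirichlet(13/2, 13/3, 11, 3/2, 24/5)
obs 6: x=4 → posterior Dirichlet(13/2, 13/3, 11, 3/2, 29/5)
obs 7: x=3 → posterior Dirichlet(13/2, 13/3, 11, 5/2, 29/5)
obs 8: x=3 → posterior Dirichlet(13/2, 13/3, 11, 7/2, 29/5)
obs 9: x=3 → posterior Dirichlet(13/2, 13/3, 11, 9/2, 29/5)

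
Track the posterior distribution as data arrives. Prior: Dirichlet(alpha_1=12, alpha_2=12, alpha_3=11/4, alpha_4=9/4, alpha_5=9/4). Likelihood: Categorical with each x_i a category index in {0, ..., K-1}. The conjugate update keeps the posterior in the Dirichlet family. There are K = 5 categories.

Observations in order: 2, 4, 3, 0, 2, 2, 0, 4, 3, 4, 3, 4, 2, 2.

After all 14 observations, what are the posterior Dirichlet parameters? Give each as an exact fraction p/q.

alpha_1=14, alpha_2=12, alpha_3=31/4, alpha_4=21/4, alpha_5=25/4

obs 1: x=2 → posterior Dirichlet(12, 12, 15/4, 9/4, 9/4)
obs 2: x=4 → posterior Dirichlet(12, 12, 15/4, 9/4, 13/4)
obs 3: x=3 → posterior Dirichlet(12, 12, 15/4, 13/4, 13/4)
obs 4: x=0 → posterior Dirichlet(13, 12, 15/4, 13/4, 13/4)
obs 5: x=2 → posterior Dirichlet(13, 12, 19/4, 13/4, 13/4)
obs 6: x=2 → posterior Dirichlet(13, 12, 23/4, 13/4, 13/4)
obs 7: x=0 → posterior Dirichlet(14, 12, 23/4, 13/4, 13/4)
obs 8: x=4 → posterior Dirichlet(14, 12, 23/4, 13/4, 17/4)
obs 9: x=3 → posterior Dirichlet(14, 12, 23/4, 17/4, 17/4)
obs 10: x=4 → posterior Dirichlet(14, 12, 23/4, 17/4, 21/4)
obs 11: x=3 → posterior Dirichlet(14, 12, 23/4, 21/4, 21/4)
obs 12: x=4 → posterior Dirichlet(14, 12, 23/4, 21/4, 25/4)
obs 13: x=2 → posterior Dirichlet(14, 12, 27/4, 21/4, 25/4)
obs 14: x=2 → posterior Dirichlet(14, 12, 31/4, 21/4, 25/4)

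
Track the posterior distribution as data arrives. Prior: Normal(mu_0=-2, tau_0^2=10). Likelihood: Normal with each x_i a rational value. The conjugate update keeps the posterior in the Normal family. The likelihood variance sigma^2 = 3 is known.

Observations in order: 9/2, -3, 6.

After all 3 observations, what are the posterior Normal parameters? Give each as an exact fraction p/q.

mu_0=23/11, tau_0^2=10/11

obs 1: x=9/2 → posterior Normal(3, 30/13)
obs 2: x=-3 → posterior Normal(9/23, 30/23)
obs 3: x=6 → posterior Normal(23/11, 10/11)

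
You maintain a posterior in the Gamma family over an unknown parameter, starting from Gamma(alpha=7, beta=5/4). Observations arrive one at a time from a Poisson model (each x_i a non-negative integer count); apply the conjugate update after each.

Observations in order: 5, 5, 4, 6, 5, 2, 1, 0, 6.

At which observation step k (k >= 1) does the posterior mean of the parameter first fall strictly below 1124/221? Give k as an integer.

obs 1: x=5 → posterior Gamma(12, 9/4)
obs 2: x=5 → posterior Gamma(17, 13/4)
obs 3: x=4 → posterior Gamma(21, 17/4)
obs 4: x=6 → posterior Gamma(27, 21/4)
obs 5: x=5 → posterior Gamma(32, 25/4)
obs 6: x=2 → posterior Gamma(34, 29/4)
obs 7: x=1 → posterior Gamma(35, 33/4)
obs 8: x=0 → posterior Gamma(35, 37/4)
obs 9: x=6 → posterior Gamma(41, 41/4)

k = 3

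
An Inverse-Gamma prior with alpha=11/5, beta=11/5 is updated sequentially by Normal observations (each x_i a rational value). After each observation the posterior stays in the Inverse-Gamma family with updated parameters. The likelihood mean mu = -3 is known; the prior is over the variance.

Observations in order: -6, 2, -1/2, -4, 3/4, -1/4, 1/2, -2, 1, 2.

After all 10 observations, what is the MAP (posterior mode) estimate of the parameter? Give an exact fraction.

4861/656

obs 1: x=-6 → posterior Inverse-Gamma(27/10, 67/10)
obs 2: x=2 → posterior Inverse-Gamma(16/5, 96/5)
obs 3: x=-1/2 → posterior Inverse-Gamma(37/10, 893/40)
obs 4: x=-4 → posterior Inverse-Gamma(21/5, 913/40)
obs 5: x=3/4 → posterior Inverse-Gamma(47/10, 4777/160)
obs 6: x=-1/4 → posterior Inverse-Gamma(26/5, 2691/80)
obs 7: x=1/2 → posterior Inverse-Gamma(57/10, 3181/80)
obs 8: x=-2 → posterior Inverse-Gamma(31/5, 3221/80)
obs 9: x=1 → posterior Inverse-Gamma(67/10, 3861/80)
obs 10: x=2 → posterior Inverse-Gamma(36/5, 4861/80)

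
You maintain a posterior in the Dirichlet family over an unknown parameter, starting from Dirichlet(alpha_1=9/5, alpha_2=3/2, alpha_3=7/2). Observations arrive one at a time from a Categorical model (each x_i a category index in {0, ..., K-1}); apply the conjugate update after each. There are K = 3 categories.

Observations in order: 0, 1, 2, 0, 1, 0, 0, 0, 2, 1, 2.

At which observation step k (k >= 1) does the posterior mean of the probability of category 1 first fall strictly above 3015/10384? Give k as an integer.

obs 1: x=0 → posterior Dirichlet(14/5, 3/2, 7/2)
obs 2: x=1 → posterior Dirichlet(14/5, 5/2, 7/2)
obs 3: x=2 → posterior Dirichlet(14/5, 5/2, 9/2)
obs 4: x=0 → posterior Dirichlet(19/5, 5/2, 9/2)
obs 5: x=1 → posterior Dirichlet(19/5, 7/2, 9/2)
obs 6: x=0 → posterior Dirichlet(24/5, 7/2, 9/2)
obs 7: x=0 → posterior Dirichlet(29/5, 7/2, 9/2)
obs 8: x=0 → posterior Dirichlet(34/5, 7/2, 9/2)
obs 9: x=2 → posterior Dirichlet(34/5, 7/2, 11/2)
obs 10: x=1 → posterior Dirichlet(34/5, 9/2, 11/2)
obs 11: x=2 → posterior Dirichlet(34/5, 9/2, 13/2)

k = 5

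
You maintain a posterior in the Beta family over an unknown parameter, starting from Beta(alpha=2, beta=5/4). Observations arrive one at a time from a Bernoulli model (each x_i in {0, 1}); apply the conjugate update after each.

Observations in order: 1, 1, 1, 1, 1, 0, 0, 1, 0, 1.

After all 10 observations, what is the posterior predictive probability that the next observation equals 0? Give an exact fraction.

17/53

obs 1: x=1 → posterior Beta(3, 5/4)
obs 2: x=1 → posterior Beta(4, 5/4)
obs 3: x=1 → posterior Beta(5, 5/4)
obs 4: x=1 → posterior Beta(6, 5/4)
obs 5: x=1 → posterior Beta(7, 5/4)
obs 6: x=0 → posterior Beta(7, 9/4)
obs 7: x=0 → posterior Beta(7, 13/4)
obs 8: x=1 → posterior Beta(8, 13/4)
obs 9: x=0 → posterior Beta(8, 17/4)
obs 10: x=1 → posterior Beta(9, 17/4)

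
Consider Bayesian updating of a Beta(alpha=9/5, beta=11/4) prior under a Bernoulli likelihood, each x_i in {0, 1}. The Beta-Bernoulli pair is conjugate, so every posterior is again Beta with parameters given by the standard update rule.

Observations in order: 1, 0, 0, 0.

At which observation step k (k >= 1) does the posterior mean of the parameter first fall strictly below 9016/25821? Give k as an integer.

k = 4

obs 1: x=1 → posterior Beta(14/5, 11/4)
obs 2: x=0 → posterior Beta(14/5, 15/4)
obs 3: x=0 → posterior Beta(14/5, 19/4)
obs 4: x=0 → posterior Beta(14/5, 23/4)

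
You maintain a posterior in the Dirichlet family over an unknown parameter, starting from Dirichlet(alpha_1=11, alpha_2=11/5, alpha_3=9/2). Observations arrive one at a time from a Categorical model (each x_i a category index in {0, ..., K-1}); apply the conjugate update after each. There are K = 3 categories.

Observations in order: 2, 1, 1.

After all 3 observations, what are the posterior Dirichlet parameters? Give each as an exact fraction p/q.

obs 1: x=2 → posterior Dirichlet(11, 11/5, 11/2)
obs 2: x=1 → posterior Dirichlet(11, 16/5, 11/2)
obs 3: x=1 → posterior Dirichlet(11, 21/5, 11/2)

alpha_1=11, alpha_2=21/5, alpha_3=11/2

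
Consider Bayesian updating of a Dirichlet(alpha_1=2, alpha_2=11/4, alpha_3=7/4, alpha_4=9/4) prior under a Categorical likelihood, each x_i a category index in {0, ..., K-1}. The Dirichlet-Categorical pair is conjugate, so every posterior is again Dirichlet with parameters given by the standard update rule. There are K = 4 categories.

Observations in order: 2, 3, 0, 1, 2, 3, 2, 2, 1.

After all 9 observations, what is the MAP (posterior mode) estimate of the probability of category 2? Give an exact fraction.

19/55

obs 1: x=2 → posterior Dirichlet(2, 11/4, 11/4, 9/4)
obs 2: x=3 → posterior Dirichlet(2, 11/4, 11/4, 13/4)
obs 3: x=0 → posterior Dirichlet(3, 11/4, 11/4, 13/4)
obs 4: x=1 → posterior Dirichlet(3, 15/4, 11/4, 13/4)
obs 5: x=2 → posterior Dirichlet(3, 15/4, 15/4, 13/4)
obs 6: x=3 → posterior Dirichlet(3, 15/4, 15/4, 17/4)
obs 7: x=2 → posterior Dirichlet(3, 15/4, 19/4, 17/4)
obs 8: x=2 → posterior Dirichlet(3, 15/4, 23/4, 17/4)
obs 9: x=1 → posterior Dirichlet(3, 19/4, 23/4, 17/4)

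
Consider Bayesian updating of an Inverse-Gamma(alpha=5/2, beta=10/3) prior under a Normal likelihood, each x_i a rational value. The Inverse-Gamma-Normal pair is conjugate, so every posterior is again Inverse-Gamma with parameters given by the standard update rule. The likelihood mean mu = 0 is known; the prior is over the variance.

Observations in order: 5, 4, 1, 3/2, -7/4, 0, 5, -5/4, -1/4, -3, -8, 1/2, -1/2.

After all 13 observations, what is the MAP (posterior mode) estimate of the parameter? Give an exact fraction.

obs 1: x=5 → posterior Inverse-Gamma(3, 95/6)
obs 2: x=4 → posterior Inverse-Gamma(7/2, 143/6)
obs 3: x=1 → posterior Inverse-Gamma(4, 73/3)
obs 4: x=3/2 → posterior Inverse-Gamma(9/2, 611/24)
obs 5: x=-7/4 → posterior Inverse-Gamma(5, 2591/96)
obs 6: x=0 → posterior Inverse-Gamma(11/2, 2591/96)
obs 7: x=5 → posterior Inverse-Gamma(6, 3791/96)
obs 8: x=-5/4 → posterior Inverse-Gamma(13/2, 1933/48)
obs 9: x=-1/4 → posterior Inverse-Gamma(7, 3869/96)
obs 10: x=-3 → posterior Inverse-Gamma(15/2, 4301/96)
obs 11: x=-8 → posterior Inverse-Gamma(8, 7373/96)
obs 12: x=1/2 → posterior Inverse-Gamma(17/2, 7385/96)
obs 13: x=-1/2 → posterior Inverse-Gamma(9, 7397/96)

7397/960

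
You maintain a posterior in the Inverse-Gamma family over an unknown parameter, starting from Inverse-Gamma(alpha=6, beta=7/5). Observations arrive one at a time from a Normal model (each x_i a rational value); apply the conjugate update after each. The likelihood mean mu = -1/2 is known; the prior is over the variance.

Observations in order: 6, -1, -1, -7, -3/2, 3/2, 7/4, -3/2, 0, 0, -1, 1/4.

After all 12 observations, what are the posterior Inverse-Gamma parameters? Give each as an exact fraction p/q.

alpha=12, beta=4007/80

obs 1: x=6 → posterior Inverse-Gamma(13/2, 901/40)
obs 2: x=-1 → posterior Inverse-Gamma(7, 453/20)
obs 3: x=-1 → posterior Inverse-Gamma(15/2, 911/40)
obs 4: x=-7 → posterior Inverse-Gamma(8, 439/10)
obs 5: x=-3/2 → posterior Inverse-Gamma(17/2, 222/5)
obs 6: x=3/2 → posterior Inverse-Gamma(9, 232/5)
obs 7: x=7/4 → posterior Inverse-Gamma(19/2, 7829/160)
obs 8: x=-3/2 → posterior Inverse-Gamma(10, 7909/160)
obs 9: x=0 → posterior Inverse-Gamma(21/2, 7929/160)
obs 10: x=0 → posterior Inverse-Gamma(11, 7949/160)
obs 11: x=-1 → posterior Inverse-Gamma(23/2, 7969/160)
obs 12: x=1/4 → posterior Inverse-Gamma(12, 4007/80)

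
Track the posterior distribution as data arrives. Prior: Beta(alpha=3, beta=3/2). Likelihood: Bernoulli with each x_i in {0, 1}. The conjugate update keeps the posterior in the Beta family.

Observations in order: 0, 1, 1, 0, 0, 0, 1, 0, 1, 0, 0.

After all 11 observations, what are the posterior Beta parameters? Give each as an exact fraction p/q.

alpha=7, beta=17/2

obs 1: x=0 → posterior Beta(3, 5/2)
obs 2: x=1 → posterior Beta(4, 5/2)
obs 3: x=1 → posterior Beta(5, 5/2)
obs 4: x=0 → posterior Beta(5, 7/2)
obs 5: x=0 → posterior Beta(5, 9/2)
obs 6: x=0 → posterior Beta(5, 11/2)
obs 7: x=1 → posterior Beta(6, 11/2)
obs 8: x=0 → posterior Beta(6, 13/2)
obs 9: x=1 → posterior Beta(7, 13/2)
obs 10: x=0 → posterior Beta(7, 15/2)
obs 11: x=0 → posterior Beta(7, 17/2)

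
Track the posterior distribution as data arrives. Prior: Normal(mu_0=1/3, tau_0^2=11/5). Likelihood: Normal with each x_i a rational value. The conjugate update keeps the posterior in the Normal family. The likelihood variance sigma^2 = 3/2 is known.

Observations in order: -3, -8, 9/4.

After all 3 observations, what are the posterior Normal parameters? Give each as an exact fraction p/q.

mu_0=-125/54, tau_0^2=11/27

obs 1: x=-3 → posterior Normal(-61/37, 33/37)
obs 2: x=-8 → posterior Normal(-237/59, 33/59)
obs 3: x=9/4 → posterior Normal(-125/54, 11/27)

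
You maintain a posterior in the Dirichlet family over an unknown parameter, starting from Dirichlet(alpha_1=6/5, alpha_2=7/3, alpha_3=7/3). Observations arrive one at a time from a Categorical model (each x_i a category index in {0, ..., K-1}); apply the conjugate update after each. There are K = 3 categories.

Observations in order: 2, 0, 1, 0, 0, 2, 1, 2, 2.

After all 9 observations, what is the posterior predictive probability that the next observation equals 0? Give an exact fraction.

obs 1: x=2 → posterior Dirichlet(6/5, 7/3, 10/3)
obs 2: x=0 → posterior Dirichlet(11/5, 7/3, 10/3)
obs 3: x=1 → posterior Dirichlet(11/5, 10/3, 10/3)
obs 4: x=0 → posterior Dirichlet(16/5, 10/3, 10/3)
obs 5: x=0 → posterior Dirichlet(21/5, 10/3, 10/3)
obs 6: x=2 → posterior Dirichlet(21/5, 10/3, 13/3)
obs 7: x=1 → posterior Dirichlet(21/5, 13/3, 13/3)
obs 8: x=2 → posterior Dirichlet(21/5, 13/3, 16/3)
obs 9: x=2 → posterior Dirichlet(21/5, 13/3, 19/3)

63/223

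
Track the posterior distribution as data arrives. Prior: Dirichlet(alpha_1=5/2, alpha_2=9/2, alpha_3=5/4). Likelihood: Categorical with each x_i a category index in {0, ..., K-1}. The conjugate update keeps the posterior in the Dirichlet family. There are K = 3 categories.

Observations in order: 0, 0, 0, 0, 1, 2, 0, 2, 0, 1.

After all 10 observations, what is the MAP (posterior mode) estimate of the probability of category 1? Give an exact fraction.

22/61

obs 1: x=0 → posterior Dirichlet(7/2, 9/2, 5/4)
obs 2: x=0 → posterior Dirichlet(9/2, 9/2, 5/4)
obs 3: x=0 → posterior Dirichlet(11/2, 9/2, 5/4)
obs 4: x=0 → posterior Dirichlet(13/2, 9/2, 5/4)
obs 5: x=1 → posterior Dirichlet(13/2, 11/2, 5/4)
obs 6: x=2 → posterior Dirichlet(13/2, 11/2, 9/4)
obs 7: x=0 → posterior Dirichlet(15/2, 11/2, 9/4)
obs 8: x=2 → posterior Dirichlet(15/2, 11/2, 13/4)
obs 9: x=0 → posterior Dirichlet(17/2, 11/2, 13/4)
obs 10: x=1 → posterior Dirichlet(17/2, 13/2, 13/4)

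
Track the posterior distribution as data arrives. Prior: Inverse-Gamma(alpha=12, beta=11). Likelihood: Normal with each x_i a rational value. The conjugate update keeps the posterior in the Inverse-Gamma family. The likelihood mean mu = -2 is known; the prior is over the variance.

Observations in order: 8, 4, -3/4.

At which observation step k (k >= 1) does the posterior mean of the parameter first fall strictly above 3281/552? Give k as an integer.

obs 1: x=8 → posterior Inverse-Gamma(25/2, 61)
obs 2: x=4 → posterior Inverse-Gamma(13, 79)
obs 3: x=-3/4 → posterior Inverse-Gamma(27/2, 2553/32)

k = 2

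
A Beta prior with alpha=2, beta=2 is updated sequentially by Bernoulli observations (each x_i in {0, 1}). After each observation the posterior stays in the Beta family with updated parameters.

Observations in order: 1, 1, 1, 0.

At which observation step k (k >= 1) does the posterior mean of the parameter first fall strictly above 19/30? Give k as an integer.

obs 1: x=1 → posterior Beta(3, 2)
obs 2: x=1 → posterior Beta(4, 2)
obs 3: x=1 → posterior Beta(5, 2)
obs 4: x=0 → posterior Beta(5, 3)

k = 2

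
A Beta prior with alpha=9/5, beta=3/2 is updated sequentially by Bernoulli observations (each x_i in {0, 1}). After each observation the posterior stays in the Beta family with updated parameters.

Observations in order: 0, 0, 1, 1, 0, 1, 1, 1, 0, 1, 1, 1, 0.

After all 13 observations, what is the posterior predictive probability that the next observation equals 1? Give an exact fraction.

obs 1: x=0 → posterior Beta(9/5, 5/2)
obs 2: x=0 → posterior Beta(9/5, 7/2)
obs 3: x=1 → posterior Beta(14/5, 7/2)
obs 4: x=1 → posterior Beta(19/5, 7/2)
obs 5: x=0 → posterior Beta(19/5, 9/2)
obs 6: x=1 → posterior Beta(24/5, 9/2)
obs 7: x=1 → posterior Beta(29/5, 9/2)
obs 8: x=1 → posterior Beta(34/5, 9/2)
obs 9: x=0 → posterior Beta(34/5, 11/2)
obs 10: x=1 → posterior Beta(39/5, 11/2)
obs 11: x=1 → posterior Beta(44/5, 11/2)
obs 12: x=1 → posterior Beta(49/5, 11/2)
obs 13: x=0 → posterior Beta(49/5, 13/2)

98/163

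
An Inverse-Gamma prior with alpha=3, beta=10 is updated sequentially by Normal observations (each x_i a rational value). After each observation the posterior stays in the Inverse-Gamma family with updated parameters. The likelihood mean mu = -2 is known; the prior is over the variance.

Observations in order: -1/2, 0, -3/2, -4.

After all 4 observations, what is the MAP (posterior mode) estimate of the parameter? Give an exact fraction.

obs 1: x=-1/2 → posterior Inverse-Gamma(7/2, 89/8)
obs 2: x=0 → posterior Inverse-Gamma(4, 105/8)
obs 3: x=-3/2 → posterior Inverse-Gamma(9/2, 53/4)
obs 4: x=-4 → posterior Inverse-Gamma(5, 61/4)

61/24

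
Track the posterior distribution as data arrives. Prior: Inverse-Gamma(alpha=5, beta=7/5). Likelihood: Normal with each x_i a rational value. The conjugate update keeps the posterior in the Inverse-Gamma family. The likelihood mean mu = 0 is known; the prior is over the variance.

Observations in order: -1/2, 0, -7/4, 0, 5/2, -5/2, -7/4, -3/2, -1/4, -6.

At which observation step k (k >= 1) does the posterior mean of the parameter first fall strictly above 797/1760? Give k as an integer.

k = 3

obs 1: x=-1/2 → posterior Inverse-Gamma(11/2, 61/40)
obs 2: x=0 → posterior Inverse-Gamma(6, 61/40)
obs 3: x=-7/4 → posterior Inverse-Gamma(13/2, 489/160)
obs 4: x=0 → posterior Inverse-Gamma(7, 489/160)
obs 5: x=5/2 → posterior Inverse-Gamma(15/2, 989/160)
obs 6: x=-5/2 → posterior Inverse-Gamma(8, 1489/160)
obs 7: x=-7/4 → posterior Inverse-Gamma(17/2, 867/80)
obs 8: x=-3/2 → posterior Inverse-Gamma(9, 957/80)
obs 9: x=-1/4 → posterior Inverse-Gamma(19/2, 1919/160)
obs 10: x=-6 → posterior Inverse-Gamma(10, 4799/160)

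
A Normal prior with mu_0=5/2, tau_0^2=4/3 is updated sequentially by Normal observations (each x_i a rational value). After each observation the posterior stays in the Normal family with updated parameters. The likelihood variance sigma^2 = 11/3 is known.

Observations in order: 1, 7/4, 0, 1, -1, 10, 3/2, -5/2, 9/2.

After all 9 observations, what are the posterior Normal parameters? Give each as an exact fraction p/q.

obs 1: x=1 → posterior Normal(21/10, 44/45)
obs 2: x=7/4 → posterior Normal(77/38, 44/57)
obs 3: x=0 → posterior Normal(77/46, 44/69)
obs 4: x=1 → posterior Normal(85/54, 44/81)
obs 5: x=-1 → posterior Normal(77/62, 44/93)
obs 6: x=10 → posterior Normal(157/70, 44/105)
obs 7: x=3/2 → posterior Normal(13/6, 44/117)
obs 8: x=-5/2 → posterior Normal(149/86, 44/129)
obs 9: x=9/2 → posterior Normal(185/94, 44/141)

mu_0=185/94, tau_0^2=44/141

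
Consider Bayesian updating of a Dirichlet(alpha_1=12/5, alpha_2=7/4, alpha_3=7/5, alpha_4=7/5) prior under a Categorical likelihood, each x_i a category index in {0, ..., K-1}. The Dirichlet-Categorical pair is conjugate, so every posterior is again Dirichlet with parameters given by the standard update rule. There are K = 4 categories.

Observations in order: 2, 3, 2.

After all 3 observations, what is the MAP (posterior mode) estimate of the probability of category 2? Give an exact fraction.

48/119

obs 1: x=2 → posterior Dirichlet(12/5, 7/4, 12/5, 7/5)
obs 2: x=3 → posterior Dirichlet(12/5, 7/4, 12/5, 12/5)
obs 3: x=2 → posterior Dirichlet(12/5, 7/4, 17/5, 12/5)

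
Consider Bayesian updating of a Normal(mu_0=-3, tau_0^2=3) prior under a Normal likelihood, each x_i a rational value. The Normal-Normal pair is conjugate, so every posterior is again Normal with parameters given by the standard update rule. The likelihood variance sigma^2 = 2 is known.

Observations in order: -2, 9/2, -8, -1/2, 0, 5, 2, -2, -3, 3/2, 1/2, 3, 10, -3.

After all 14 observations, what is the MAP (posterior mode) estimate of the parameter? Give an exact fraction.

obs 1: x=-2 → posterior Normal(-12/5, 6/5)
obs 2: x=9/2 → posterior Normal(3/16, 3/4)
obs 3: x=-8 → posterior Normal(-45/22, 6/11)
obs 4: x=-1/2 → posterior Normal(-12/7, 3/7)
obs 5: x=0 → posterior Normal(-24/17, 6/17)
obs 6: x=5 → posterior Normal(-9/20, 3/10)
obs 7: x=2 → posterior Normal(-3/23, 6/23)
obs 8: x=-2 → posterior Normal(-9/26, 3/13)
obs 9: x=-3 → posterior Normal(-18/29, 6/29)
obs 10: x=3/2 → posterior Normal(-27/64, 3/16)
obs 11: x=1/2 → posterior Normal(-12/35, 6/35)
obs 12: x=3 → posterior Normal(-3/38, 3/19)
obs 13: x=10 → posterior Normal(27/41, 6/41)
obs 14: x=-3 → posterior Normal(9/22, 3/22)

9/22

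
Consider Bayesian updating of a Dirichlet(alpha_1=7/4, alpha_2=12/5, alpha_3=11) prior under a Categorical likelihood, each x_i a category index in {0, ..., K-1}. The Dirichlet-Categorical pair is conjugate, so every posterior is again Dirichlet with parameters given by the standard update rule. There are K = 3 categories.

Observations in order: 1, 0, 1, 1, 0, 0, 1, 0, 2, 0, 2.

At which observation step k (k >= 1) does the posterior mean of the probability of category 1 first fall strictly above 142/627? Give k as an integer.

obs 1: x=1 → posterior Dirichlet(7/4, 17/5, 11)
obs 2: x=0 → posterior Dirichlet(11/4, 17/5, 11)
obs 3: x=1 → posterior Dirichlet(11/4, 22/5, 11)
obs 4: x=1 → posterior Dirichlet(11/4, 27/5, 11)
obs 5: x=0 → posterior Dirichlet(15/4, 27/5, 11)
obs 6: x=0 → posterior Dirichlet(19/4, 27/5, 11)
obs 7: x=1 → posterior Dirichlet(19/4, 32/5, 11)
obs 8: x=0 → posterior Dirichlet(23/4, 32/5, 11)
obs 9: x=2 → posterior Dirichlet(23/4, 32/5, 12)
obs 10: x=0 → posterior Dirichlet(27/4, 32/5, 12)
obs 11: x=2 → posterior Dirichlet(27/4, 32/5, 13)

k = 3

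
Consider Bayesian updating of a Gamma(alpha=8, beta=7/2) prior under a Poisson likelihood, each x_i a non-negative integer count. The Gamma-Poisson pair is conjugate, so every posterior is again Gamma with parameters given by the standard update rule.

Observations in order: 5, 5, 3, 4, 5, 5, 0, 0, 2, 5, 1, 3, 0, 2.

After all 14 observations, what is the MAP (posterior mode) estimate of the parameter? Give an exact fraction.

obs 1: x=5 → posterior Gamma(13, 9/2)
obs 2: x=5 → posterior Gamma(18, 11/2)
obs 3: x=3 → posterior Gamma(21, 13/2)
obs 4: x=4 → posterior Gamma(25, 15/2)
obs 5: x=5 → posterior Gamma(30, 17/2)
obs 6: x=5 → posterior Gamma(35, 19/2)
obs 7: x=0 → posterior Gamma(35, 21/2)
obs 8: x=0 → posterior Gamma(35, 23/2)
obs 9: x=2 → posterior Gamma(37, 25/2)
obs 10: x=5 → posterior Gamma(42, 27/2)
obs 11: x=1 → posterior Gamma(43, 29/2)
obs 12: x=3 → posterior Gamma(46, 31/2)
obs 13: x=0 → posterior Gamma(46, 33/2)
obs 14: x=2 → posterior Gamma(48, 35/2)

94/35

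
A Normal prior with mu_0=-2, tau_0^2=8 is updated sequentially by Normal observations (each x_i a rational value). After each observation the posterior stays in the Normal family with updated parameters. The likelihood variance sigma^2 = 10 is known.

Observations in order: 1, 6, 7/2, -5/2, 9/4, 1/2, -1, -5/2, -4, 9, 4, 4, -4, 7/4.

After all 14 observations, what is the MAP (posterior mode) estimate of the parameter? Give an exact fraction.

62/61

obs 1: x=1 → posterior Normal(-2/3, 40/9)
obs 2: x=6 → posterior Normal(18/13, 40/13)
obs 3: x=7/2 → posterior Normal(32/17, 40/17)
obs 4: x=-5/2 → posterior Normal(22/21, 40/21)
obs 5: x=9/4 → posterior Normal(31/25, 8/5)
obs 6: x=1/2 → posterior Normal(33/29, 40/29)
obs 7: x=-1 → posterior Normal(29/33, 40/33)
obs 8: x=-5/2 → posterior Normal(19/37, 40/37)
obs 9: x=-4 → posterior Normal(3/41, 40/41)
obs 10: x=9 → posterior Normal(13/15, 8/9)
obs 11: x=4 → posterior Normal(55/49, 40/49)
obs 12: x=4 → posterior Normal(71/53, 40/53)
obs 13: x=-4 → posterior Normal(55/57, 40/57)
obs 14: x=7/4 → posterior Normal(62/61, 40/61)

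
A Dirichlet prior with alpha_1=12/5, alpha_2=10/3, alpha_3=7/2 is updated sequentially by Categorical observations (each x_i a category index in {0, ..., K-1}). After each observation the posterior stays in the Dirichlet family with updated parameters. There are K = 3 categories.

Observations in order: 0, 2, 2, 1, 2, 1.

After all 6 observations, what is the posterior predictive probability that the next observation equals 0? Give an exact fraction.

102/457

obs 1: x=0 → posterior Dirichlet(17/5, 10/3, 7/2)
obs 2: x=2 → posterior Dirichlet(17/5, 10/3, 9/2)
obs 3: x=2 → posterior Dirichlet(17/5, 10/3, 11/2)
obs 4: x=1 → posterior Dirichlet(17/5, 13/3, 11/2)
obs 5: x=2 → posterior Dirichlet(17/5, 13/3, 13/2)
obs 6: x=1 → posterior Dirichlet(17/5, 16/3, 13/2)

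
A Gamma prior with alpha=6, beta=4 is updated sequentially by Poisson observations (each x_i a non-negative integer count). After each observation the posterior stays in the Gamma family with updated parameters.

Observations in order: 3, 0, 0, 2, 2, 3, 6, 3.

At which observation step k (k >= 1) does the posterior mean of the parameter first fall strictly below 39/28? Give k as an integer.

k = 3

obs 1: x=3 → posterior Gamma(9, 5)
obs 2: x=0 → posterior Gamma(9, 6)
obs 3: x=0 → posterior Gamma(9, 7)
obs 4: x=2 → posterior Gamma(11, 8)
obs 5: x=2 → posterior Gamma(13, 9)
obs 6: x=3 → posterior Gamma(16, 10)
obs 7: x=6 → posterior Gamma(22, 11)
obs 8: x=3 → posterior Gamma(25, 12)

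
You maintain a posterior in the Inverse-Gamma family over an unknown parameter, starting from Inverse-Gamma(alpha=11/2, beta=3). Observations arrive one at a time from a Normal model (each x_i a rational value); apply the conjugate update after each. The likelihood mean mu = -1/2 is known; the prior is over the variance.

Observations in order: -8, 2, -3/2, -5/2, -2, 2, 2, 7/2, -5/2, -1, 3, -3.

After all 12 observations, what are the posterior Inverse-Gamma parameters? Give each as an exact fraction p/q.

obs 1: x=-8 → posterior Inverse-Gamma(6, 249/8)
obs 2: x=2 → posterior Inverse-Gamma(13/2, 137/4)
obs 3: x=-3/2 → posterior Inverse-Gamma(7, 139/4)
obs 4: x=-5/2 → posterior Inverse-Gamma(15/2, 147/4)
obs 5: x=-2 → posterior Inverse-Gamma(8, 303/8)
obs 6: x=2 → posterior Inverse-Gamma(17/2, 41)
obs 7: x=2 → posterior Inverse-Gamma(9, 353/8)
obs 8: x=7/2 → posterior Inverse-Gamma(19/2, 417/8)
obs 9: x=-5/2 → posterior Inverse-Gamma(10, 433/8)
obs 10: x=-1 → posterior Inverse-Gamma(21/2, 217/4)
obs 11: x=3 → posterior Inverse-Gamma(11, 483/8)
obs 12: x=-3 → posterior Inverse-Gamma(23/2, 127/2)

alpha=23/2, beta=127/2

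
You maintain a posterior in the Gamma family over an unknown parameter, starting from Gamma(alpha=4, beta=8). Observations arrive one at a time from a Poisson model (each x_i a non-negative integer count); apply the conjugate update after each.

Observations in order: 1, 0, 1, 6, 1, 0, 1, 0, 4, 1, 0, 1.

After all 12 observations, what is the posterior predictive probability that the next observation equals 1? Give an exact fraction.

obs 1: x=1 → posterior Gamma(5, 9)
obs 2: x=0 → posterior Gamma(5, 10)
obs 3: x=1 → posterior Gamma(6, 11)
obs 4: x=6 → posterior Gamma(12, 12)
obs 5: x=1 → posterior Gamma(13, 13)
obs 6: x=0 → posterior Gamma(13, 14)
obs 7: x=1 → posterior Gamma(14, 15)
obs 8: x=0 → posterior Gamma(14, 16)
obs 9: x=4 → posterior Gamma(18, 17)
obs 10: x=1 → posterior Gamma(19, 18)
obs 11: x=0 → posterior Gamma(19, 19)
obs 12: x=1 → posterior Gamma(20, 20)

2097152000000000000000000000/5842587018385982521381124421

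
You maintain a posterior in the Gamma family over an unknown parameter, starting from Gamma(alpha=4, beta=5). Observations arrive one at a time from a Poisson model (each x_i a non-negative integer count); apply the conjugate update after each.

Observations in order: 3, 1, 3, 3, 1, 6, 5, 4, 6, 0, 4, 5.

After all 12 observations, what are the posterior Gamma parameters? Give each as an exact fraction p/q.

alpha=45, beta=17

obs 1: x=3 → posterior Gamma(7, 6)
obs 2: x=1 → posterior Gamma(8, 7)
obs 3: x=3 → posterior Gamma(11, 8)
obs 4: x=3 → posterior Gamma(14, 9)
obs 5: x=1 → posterior Gamma(15, 10)
obs 6: x=6 → posterior Gamma(21, 11)
obs 7: x=5 → posterior Gamma(26, 12)
obs 8: x=4 → posterior Gamma(30, 13)
obs 9: x=6 → posterior Gamma(36, 14)
obs 10: x=0 → posterior Gamma(36, 15)
obs 11: x=4 → posterior Gamma(40, 16)
obs 12: x=5 → posterior Gamma(45, 17)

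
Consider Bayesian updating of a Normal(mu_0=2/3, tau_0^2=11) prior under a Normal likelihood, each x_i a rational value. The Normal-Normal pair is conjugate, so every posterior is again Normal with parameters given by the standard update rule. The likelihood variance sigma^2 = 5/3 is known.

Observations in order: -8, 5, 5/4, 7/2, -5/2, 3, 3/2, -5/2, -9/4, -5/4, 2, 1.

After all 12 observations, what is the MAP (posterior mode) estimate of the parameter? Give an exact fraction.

obs 1: x=-8 → posterior Normal(-391/57, 55/38)
obs 2: x=5 → posterior Normal(-287/213, 55/71)
obs 3: x=5/4 → posterior Normal(-653/1248, 55/104)
obs 4: x=7/2 → posterior Normal(733/1644, 55/137)
obs 5: x=-5/2 → posterior Normal(-257/2040, 11/34)
obs 6: x=3 → posterior Normal(133/348, 55/203)
obs 7: x=3/2 → posterior Normal(1525/2832, 55/236)
obs 8: x=-5/2 → posterior Normal(535/3228, 55/269)
obs 9: x=-9/4 → posterior Normal(-89/906, 55/302)
obs 10: x=-5/4 → posterior Normal(-851/4020, 11/67)
obs 11: x=2 → posterior Normal(-59/4416, 55/368)
obs 12: x=1 → posterior Normal(337/4812, 55/401)

337/4812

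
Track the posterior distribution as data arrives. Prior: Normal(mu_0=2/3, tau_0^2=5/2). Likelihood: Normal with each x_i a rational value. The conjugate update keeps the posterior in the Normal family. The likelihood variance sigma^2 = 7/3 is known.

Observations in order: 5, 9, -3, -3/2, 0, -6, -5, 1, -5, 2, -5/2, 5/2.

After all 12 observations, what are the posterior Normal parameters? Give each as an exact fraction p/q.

obs 1: x=5 → posterior Normal(253/87, 35/29)
obs 2: x=9 → posterior Normal(329/66, 35/44)
obs 3: x=-3 → posterior Normal(523/177, 35/59)
obs 4: x=-3/2 → posterior Normal(911/444, 35/74)
obs 5: x=0 → posterior Normal(911/534, 35/89)
obs 6: x=-6 → posterior Normal(371/624, 35/104)
obs 7: x=-5 → posterior Normal(-79/714, 5/17)
obs 8: x=1 → posterior Normal(11/804, 35/134)
obs 9: x=-5 → posterior Normal(-439/894, 35/149)
obs 10: x=2 → posterior Normal(-259/984, 35/164)
obs 11: x=-5/2 → posterior Normal(-242/537, 35/179)
obs 12: x=5/2 → posterior Normal(-259/1164, 35/194)

mu_0=-259/1164, tau_0^2=35/194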